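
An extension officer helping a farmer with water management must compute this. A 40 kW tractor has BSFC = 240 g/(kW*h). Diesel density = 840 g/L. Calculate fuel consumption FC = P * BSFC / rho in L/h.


FC = P * BSFC / rho_fuel
   = 40 * 240 / 840
   = 9600 / 840
   = 11.43 L/h


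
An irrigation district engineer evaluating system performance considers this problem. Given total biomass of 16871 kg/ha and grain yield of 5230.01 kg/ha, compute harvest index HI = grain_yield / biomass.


HI = grain_yield / biomass
   = 5230.01 / 16871
   = 0.31


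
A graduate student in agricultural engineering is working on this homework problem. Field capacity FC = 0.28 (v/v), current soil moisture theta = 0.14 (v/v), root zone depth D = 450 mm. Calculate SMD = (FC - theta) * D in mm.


SMD = (FC - theta) * D
    = (0.28 - 0.14) * 450
    = 0.140 * 450
    = 63 mm


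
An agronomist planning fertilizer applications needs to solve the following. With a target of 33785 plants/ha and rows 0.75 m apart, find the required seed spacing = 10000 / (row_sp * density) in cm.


spacing = 10000 / (row_sp * density)
        = 10000 / (0.75 * 33785)
        = 10000 / 25338.75
        = 0.39465 m = 39.47 cm


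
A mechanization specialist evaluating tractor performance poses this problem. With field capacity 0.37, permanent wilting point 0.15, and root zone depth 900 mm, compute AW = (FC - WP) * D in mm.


AW = (FC - WP) * D
   = (0.37 - 0.15) * 900
   = 0.22 * 900
   = 198 mm


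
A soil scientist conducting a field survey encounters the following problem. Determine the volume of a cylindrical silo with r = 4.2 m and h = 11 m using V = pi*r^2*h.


V = pi * r^2 * h
  = pi * 4.2^2 * 11
  = pi * 17.64 * 11
  = 609.59 m^3


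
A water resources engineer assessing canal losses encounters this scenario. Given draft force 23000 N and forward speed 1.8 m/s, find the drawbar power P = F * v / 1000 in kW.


P = F * v / 1000
  = 23000 * 1.8 / 1000
  = 41400 / 1000
  = 41.40 kW


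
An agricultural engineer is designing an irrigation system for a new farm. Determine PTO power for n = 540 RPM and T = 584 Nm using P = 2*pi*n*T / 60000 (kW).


P = 2*pi*n*T / 60000
  = 2*pi * 540 * 584 / 60000
  = 1981465.32 / 60000
  = 33.02 kW


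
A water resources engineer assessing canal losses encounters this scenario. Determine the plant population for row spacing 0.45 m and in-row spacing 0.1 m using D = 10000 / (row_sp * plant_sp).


D = 10000 / (row_sp * plant_sp)
  = 10000 / (0.45 * 0.1)
  = 10000 / 0.0450
  = 222222.22 plants/ha


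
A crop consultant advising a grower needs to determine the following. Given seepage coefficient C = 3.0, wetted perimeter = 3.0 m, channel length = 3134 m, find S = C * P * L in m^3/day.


S = C * P * L
  = 3.0 * 3.0 * 3134
  = 28206 m^3/day


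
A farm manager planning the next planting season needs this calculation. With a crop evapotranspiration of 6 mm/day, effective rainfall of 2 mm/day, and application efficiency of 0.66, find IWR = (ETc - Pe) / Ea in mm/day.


IWR = (ETc - Pe) / Ea
    = (6 - 2) / 0.66
    = 4 / 0.66
    = 6.06 mm/day


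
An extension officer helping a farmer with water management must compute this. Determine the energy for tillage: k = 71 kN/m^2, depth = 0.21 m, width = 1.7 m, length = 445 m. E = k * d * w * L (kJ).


E = k * d * w * L
  = 71 * 0.21 * 1.7 * 445
  = 11279.42 kJ


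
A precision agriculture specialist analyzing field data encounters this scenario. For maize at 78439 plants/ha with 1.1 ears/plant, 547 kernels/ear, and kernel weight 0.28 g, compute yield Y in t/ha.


Y = density * ears * kernels * kw
  = 78439 * 1.1 * 547 * 0.28 g/ha
  = 13215088.96 g/ha
  = 13215.09 kg/ha = 13.22 t/ha


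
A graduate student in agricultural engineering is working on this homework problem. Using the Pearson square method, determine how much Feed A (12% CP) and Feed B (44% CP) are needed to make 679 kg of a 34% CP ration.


parts_A = CP_b - target = 44 - 34 = 10
parts_B = target - CP_a = 34 - 12 = 22
total_parts = 10 + 22 = 32
Feed A = 679 * 10 / 32 = 212.19 kg
Feed B = 679 * 22 / 32 = 466.81 kg

212.19 kg


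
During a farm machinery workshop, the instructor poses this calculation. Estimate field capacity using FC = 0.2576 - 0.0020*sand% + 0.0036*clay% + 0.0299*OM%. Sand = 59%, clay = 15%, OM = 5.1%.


FC = 0.2576 - 0.0020*59 + 0.0036*15 + 0.0299*5.1
   = 0.2576 - 0.1180 + 0.0540 + 0.1525
   = 0.3461


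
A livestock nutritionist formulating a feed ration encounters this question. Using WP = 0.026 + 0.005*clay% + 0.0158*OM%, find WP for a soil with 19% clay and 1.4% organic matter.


WP = 0.026 + 0.005*19 + 0.0158*1.4
   = 0.026 + 0.0950 + 0.0221
   = 0.1431


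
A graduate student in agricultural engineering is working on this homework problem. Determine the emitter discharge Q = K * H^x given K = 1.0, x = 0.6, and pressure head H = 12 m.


Q = K * H^x
  = 1.0 * 12^0.6
  = 1.0 * 4.4413
  = 4.44 L/h


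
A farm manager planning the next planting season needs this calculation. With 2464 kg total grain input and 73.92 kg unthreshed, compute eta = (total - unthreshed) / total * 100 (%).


eta = (total - unthreshed) / total * 100
    = (2464 - 73.92) / 2464 * 100
    = 2390.08 / 2464 * 100
    = 97%


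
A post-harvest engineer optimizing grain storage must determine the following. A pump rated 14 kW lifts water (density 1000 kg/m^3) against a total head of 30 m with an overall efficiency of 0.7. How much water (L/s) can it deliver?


Q = (P * 1000 * eta) / (rho * g * H)
  = (14 * 1000 * 0.7) / (1000 * 9.81 * 30)
  = 9800 / 294300
  = 0.03330 m^3/s = 33.30 L/s


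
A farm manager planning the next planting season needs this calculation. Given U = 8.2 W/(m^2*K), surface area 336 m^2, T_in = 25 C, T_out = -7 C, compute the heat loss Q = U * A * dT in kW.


dT = 25 - (-7) = 32 K
Q = U * A * dT
  = 8.2 * 336 * 32
  = 88166.40 W = 88.17 kW


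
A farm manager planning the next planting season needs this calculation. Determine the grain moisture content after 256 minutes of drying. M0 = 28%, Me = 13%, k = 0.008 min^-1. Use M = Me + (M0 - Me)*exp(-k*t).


M = Me + (M0 - Me) * e^(-k*t)
  = 13 + (28 - 13) * e^(-0.008*256)
  = 13 + 15 * e^(-2.048)
  = 13 + 15 * 0.12899
  = 13 + 1.9349
  = 14.93%


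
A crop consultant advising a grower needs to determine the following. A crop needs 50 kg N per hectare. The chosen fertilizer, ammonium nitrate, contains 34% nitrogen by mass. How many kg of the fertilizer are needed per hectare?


Rate = N_required / (N_content / 100)
     = 50 / (34 / 100)
     = 50 / 0.34
     = 147.06 kg/ha


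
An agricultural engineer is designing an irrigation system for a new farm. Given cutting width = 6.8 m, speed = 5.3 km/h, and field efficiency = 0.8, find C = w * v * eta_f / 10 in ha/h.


C = w * v * eta_f / 10
  = 6.8 * 5.3 * 0.8 / 10
  = 28.83 / 10
  = 2.88 ha/h


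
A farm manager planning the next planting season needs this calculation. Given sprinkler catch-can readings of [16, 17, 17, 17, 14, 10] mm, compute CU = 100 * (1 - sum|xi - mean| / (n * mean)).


xbar = 91 / 6 = 15.167
sum|xi - xbar| = 12.667
CU = 100 * (1 - 12.667 / (6 * 15.167))
   = 100 * (1 - 0.1392)
   = 86.08%


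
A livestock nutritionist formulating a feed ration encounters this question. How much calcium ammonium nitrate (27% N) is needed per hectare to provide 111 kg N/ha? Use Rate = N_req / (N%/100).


Rate = N_required / (N_content / 100)
     = 111 / (27 / 100)
     = 111 / 0.27
     = 411.11 kg/ha


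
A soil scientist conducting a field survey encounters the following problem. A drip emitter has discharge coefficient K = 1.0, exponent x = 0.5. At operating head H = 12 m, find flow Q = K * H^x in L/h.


Q = K * H^x
  = 1.0 * 12^0.5
  = 1.0 * 3.4641
  = 3.46 L/h


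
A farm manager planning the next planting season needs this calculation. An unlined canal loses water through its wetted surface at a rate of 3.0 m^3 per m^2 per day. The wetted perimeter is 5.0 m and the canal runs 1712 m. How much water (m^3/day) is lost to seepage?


S = C * P * L
  = 3.0 * 5.0 * 1712
  = 25680 m^3/day


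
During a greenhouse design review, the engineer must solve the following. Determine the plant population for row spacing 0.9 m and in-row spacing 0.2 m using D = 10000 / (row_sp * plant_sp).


D = 10000 / (row_sp * plant_sp)
  = 10000 / (0.9 * 0.2)
  = 10000 / 0.1800
  = 55555.56 plants/ha


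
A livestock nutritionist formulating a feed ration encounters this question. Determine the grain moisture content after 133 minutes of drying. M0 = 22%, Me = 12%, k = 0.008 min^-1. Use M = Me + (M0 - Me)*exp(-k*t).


M = Me + (M0 - Me) * e^(-k*t)
  = 12 + (22 - 12) * e^(-0.008*133)
  = 12 + 10 * e^(-1.064)
  = 12 + 10 * 0.34507
  = 12 + 3.4507
  = 15.45%


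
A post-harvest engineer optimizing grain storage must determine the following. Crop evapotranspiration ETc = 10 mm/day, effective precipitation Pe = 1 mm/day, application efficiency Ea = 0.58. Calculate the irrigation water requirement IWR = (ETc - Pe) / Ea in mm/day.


IWR = (ETc - Pe) / Ea
    = (10 - 1) / 0.58
    = 9 / 0.58
    = 15.52 mm/day


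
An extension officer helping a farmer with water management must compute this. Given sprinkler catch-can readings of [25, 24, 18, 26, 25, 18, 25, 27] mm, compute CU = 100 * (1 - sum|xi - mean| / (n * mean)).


xbar = 188 / 8 = 23.500
sum|xi - xbar| = 22
CU = 100 * (1 - 22 / (8 * 23.500))
   = 100 * (1 - 0.1170)
   = 88.30%


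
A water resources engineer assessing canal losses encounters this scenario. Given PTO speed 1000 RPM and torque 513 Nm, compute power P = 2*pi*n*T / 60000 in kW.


P = 2*pi*n*T / 60000
  = 2*pi * 1000 * 513 / 60000
  = 3223274.06 / 60000
  = 53.72 kW


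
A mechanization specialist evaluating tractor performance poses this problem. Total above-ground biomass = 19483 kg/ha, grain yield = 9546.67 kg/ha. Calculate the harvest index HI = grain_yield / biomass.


HI = grain_yield / biomass
   = 9546.67 / 19483
   = 0.49


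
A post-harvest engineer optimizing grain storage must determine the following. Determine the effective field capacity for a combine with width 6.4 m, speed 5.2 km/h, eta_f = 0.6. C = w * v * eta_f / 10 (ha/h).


C = w * v * eta_f / 10
  = 6.4 * 5.2 * 0.6 / 10
  = 19.97 / 10
  = 2.00 ha/h


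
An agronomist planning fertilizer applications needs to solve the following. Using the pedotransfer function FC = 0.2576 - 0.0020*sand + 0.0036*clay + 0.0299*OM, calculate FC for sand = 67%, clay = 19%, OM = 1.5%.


FC = 0.2576 - 0.0020*67 + 0.0036*19 + 0.0299*1.5
   = 0.2576 - 0.1340 + 0.0684 + 0.0449
   = 0.2369


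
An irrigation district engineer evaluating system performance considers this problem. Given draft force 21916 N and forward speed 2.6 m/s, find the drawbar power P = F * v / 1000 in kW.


P = F * v / 1000
  = 21916 * 2.6 / 1000
  = 56981.60 / 1000
  = 56.98 kW


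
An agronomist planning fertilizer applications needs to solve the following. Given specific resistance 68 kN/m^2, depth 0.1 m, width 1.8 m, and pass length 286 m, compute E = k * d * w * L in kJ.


E = k * d * w * L
  = 68 * 0.1 * 1.8 * 286
  = 3500.64 kJ


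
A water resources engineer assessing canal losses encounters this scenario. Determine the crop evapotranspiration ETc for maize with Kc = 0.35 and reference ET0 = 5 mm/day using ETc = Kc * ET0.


ETc = Kc * ET0
    = 0.35 * 5
    = 1.75 mm/day


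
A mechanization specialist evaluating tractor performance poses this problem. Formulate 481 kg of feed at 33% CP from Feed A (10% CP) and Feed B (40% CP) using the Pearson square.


parts_A = CP_b - target = 40 - 33 = 7
parts_B = target - CP_a = 33 - 10 = 23
total_parts = 7 + 23 = 30
Feed A = 481 * 7 / 30 = 112.23 kg
Feed B = 481 * 23 / 30 = 368.77 kg

112.23 kg


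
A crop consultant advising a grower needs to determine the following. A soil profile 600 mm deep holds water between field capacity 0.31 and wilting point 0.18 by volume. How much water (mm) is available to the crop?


AW = (FC - WP) * D
   = (0.31 - 0.18) * 600
   = 0.13 * 600
   = 78 mm


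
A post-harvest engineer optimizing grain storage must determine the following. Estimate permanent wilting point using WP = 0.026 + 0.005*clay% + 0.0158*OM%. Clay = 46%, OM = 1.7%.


WP = 0.026 + 0.005*46 + 0.0158*1.7
   = 0.026 + 0.2300 + 0.0269
   = 0.2829


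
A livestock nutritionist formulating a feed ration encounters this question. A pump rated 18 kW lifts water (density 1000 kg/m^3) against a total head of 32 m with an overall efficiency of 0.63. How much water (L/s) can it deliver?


Q = (P * 1000 * eta) / (rho * g * H)
  = (18 * 1000 * 0.63) / (1000 * 9.81 * 32)
  = 11340 / 313920
  = 0.03612 m^3/s = 36.12 L/s


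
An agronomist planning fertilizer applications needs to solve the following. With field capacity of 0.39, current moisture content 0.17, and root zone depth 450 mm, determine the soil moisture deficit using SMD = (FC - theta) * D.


SMD = (FC - theta) * D
    = (0.39 - 0.17) * 450
    = 0.220 * 450
    = 99 mm


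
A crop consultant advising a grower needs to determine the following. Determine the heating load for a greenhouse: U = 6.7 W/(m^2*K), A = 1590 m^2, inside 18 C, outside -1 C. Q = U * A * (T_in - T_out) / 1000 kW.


dT = 18 - (-1) = 19 K
Q = U * A * dT
  = 6.7 * 1590 * 19
  = 202407 W = 202.41 kW


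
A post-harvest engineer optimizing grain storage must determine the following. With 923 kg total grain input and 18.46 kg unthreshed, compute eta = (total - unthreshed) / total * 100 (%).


eta = (total - unthreshed) / total * 100
    = (923 - 18.46) / 923 * 100
    = 904.54 / 923 * 100
    = 98%


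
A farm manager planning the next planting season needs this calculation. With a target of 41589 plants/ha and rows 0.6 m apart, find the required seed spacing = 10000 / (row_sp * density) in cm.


spacing = 10000 / (row_sp * density)
        = 10000 / (0.6 * 41589)
        = 10000 / 24953.40
        = 0.40075 m = 40.07 cm


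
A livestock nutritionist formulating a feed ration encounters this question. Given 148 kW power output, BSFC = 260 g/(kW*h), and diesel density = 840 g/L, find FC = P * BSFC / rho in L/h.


FC = P * BSFC / rho_fuel
   = 148 * 260 / 840
   = 38480 / 840
   = 45.81 L/h


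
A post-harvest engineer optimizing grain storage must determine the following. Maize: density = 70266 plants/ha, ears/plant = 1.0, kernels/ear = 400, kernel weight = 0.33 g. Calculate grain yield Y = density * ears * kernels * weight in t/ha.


Y = density * ears * kernels * kw
  = 70266 * 1.0 * 400 * 0.33 g/ha
  = 9275112 g/ha
  = 9275.11 kg/ha = 9.28 t/ha


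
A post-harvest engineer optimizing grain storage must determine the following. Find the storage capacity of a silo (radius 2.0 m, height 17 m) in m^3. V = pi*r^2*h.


V = pi * r^2 * h
  = pi * 2.0^2 * 17
  = pi * 4 * 17
  = 213.63 m^3


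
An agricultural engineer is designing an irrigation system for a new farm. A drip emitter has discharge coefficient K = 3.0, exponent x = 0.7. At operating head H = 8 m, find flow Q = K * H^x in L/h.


Q = K * H^x
  = 3.0 * 8^0.7
  = 3.0 * 4.2871
  = 12.86 L/h


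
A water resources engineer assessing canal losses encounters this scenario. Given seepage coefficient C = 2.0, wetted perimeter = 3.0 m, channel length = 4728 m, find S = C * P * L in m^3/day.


S = C * P * L
  = 2.0 * 3.0 * 4728
  = 28368 m^3/day


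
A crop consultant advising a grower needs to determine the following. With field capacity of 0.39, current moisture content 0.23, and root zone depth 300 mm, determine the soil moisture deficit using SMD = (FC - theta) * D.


SMD = (FC - theta) * D
    = (0.39 - 0.23) * 300
    = 0.160 * 300
    = 48 mm


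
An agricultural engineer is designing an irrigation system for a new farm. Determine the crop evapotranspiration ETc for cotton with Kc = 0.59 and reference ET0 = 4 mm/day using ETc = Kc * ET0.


ETc = Kc * ET0
    = 0.59 * 4
    = 2.36 mm/day


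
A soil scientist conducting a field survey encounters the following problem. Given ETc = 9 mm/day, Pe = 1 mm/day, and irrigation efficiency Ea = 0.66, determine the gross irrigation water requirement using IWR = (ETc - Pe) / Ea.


IWR = (ETc - Pe) / Ea
    = (9 - 1) / 0.66
    = 8 / 0.66
    = 12.12 mm/day


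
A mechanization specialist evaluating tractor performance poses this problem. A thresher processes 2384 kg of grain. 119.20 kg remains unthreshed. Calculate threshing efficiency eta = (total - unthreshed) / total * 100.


eta = (total - unthreshed) / total * 100
    = (2384 - 119.20) / 2384 * 100
    = 2264.80 / 2384 * 100
    = 95%


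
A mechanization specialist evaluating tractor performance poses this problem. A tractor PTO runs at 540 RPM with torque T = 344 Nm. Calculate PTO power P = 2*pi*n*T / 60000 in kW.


P = 2*pi*n*T / 60000
  = 2*pi * 540 * 344 / 60000
  = 1167164.50 / 60000
  = 19.45 kW


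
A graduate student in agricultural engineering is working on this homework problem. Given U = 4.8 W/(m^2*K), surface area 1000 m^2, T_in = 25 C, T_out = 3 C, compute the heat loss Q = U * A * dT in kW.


dT = 25 - (3) = 22 K
Q = U * A * dT
  = 4.8 * 1000 * 22
  = 105600 W = 105.60 kW


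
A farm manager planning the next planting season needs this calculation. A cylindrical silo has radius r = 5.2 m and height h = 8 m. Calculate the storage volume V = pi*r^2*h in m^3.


V = pi * r^2 * h
  = pi * 5.2^2 * 8
  = pi * 27.04 * 8
  = 679.59 m^3


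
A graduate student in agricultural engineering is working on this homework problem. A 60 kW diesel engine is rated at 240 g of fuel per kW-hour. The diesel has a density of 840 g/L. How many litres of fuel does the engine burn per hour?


FC = P * BSFC / rho_fuel
   = 60 * 240 / 840
   = 14400 / 840
   = 17.14 L/h


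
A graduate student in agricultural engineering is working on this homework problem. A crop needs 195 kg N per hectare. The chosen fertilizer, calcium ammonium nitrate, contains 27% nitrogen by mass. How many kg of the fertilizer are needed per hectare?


Rate = N_required / (N_content / 100)
     = 195 / (27 / 100)
     = 195 / 0.27
     = 722.22 kg/ha


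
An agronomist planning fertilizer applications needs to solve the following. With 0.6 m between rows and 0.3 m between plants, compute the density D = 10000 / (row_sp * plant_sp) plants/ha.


D = 10000 / (row_sp * plant_sp)
  = 10000 / (0.6 * 0.3)
  = 10000 / 0.1800
  = 55555.56 plants/ha


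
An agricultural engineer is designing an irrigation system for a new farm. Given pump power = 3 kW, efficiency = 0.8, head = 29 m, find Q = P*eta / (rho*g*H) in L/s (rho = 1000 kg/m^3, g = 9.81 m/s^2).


Q = (P * 1000 * eta) / (rho * g * H)
  = (3 * 1000 * 0.8) / (1000 * 9.81 * 29)
  = 2400 / 284490
  = 0.00844 m^3/s = 8.44 L/s


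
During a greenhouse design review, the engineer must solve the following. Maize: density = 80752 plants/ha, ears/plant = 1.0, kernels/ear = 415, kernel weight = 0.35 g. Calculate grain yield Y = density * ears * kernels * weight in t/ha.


Y = density * ears * kernels * kw
  = 80752 * 1.0 * 415 * 0.35 g/ha
  = 11729228 g/ha
  = 11729.23 kg/ha = 11.73 t/ha


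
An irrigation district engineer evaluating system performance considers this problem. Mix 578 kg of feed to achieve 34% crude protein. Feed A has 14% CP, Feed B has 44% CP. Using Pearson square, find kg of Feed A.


parts_A = CP_b - target = 44 - 34 = 10
parts_B = target - CP_a = 34 - 14 = 20
total_parts = 10 + 20 = 30
Feed A = 578 * 10 / 30 = 192.67 kg
Feed B = 578 * 20 / 30 = 385.33 kg

192.67 kg


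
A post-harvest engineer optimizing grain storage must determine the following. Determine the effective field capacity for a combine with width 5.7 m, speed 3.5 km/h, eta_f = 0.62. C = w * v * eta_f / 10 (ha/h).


C = w * v * eta_f / 10
  = 5.7 * 3.5 * 0.62 / 10
  = 12.37 / 10
  = 1.24 ha/h


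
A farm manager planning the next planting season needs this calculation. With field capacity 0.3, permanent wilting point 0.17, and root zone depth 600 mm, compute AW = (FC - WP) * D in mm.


AW = (FC - WP) * D
   = (0.3 - 0.17) * 600
   = 0.13 * 600
   = 78 mm


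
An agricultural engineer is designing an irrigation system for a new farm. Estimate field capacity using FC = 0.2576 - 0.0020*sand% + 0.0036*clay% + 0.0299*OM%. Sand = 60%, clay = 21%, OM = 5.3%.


FC = 0.2576 - 0.0020*60 + 0.0036*21 + 0.0299*5.3
   = 0.2576 - 0.1200 + 0.0756 + 0.1585
   = 0.3717


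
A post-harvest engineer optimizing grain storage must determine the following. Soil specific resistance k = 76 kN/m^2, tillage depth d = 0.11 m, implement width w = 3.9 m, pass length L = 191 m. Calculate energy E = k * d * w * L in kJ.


E = k * d * w * L
  = 76 * 0.11 * 3.9 * 191
  = 6227.36 kJ


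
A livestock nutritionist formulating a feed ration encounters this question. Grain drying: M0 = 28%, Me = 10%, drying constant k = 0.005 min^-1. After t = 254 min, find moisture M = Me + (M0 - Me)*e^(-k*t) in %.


M = Me + (M0 - Me) * e^(-k*t)
  = 10 + (28 - 10) * e^(-0.005*254)
  = 10 + 18 * e^(-1.270)
  = 10 + 18 * 0.28083
  = 10 + 5.0550
  = 15.05%


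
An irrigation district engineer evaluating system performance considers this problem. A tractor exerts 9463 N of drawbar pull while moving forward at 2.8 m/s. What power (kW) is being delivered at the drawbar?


P = F * v / 1000
  = 9463 * 2.8 / 1000
  = 26496.40 / 1000
  = 26.50 kW


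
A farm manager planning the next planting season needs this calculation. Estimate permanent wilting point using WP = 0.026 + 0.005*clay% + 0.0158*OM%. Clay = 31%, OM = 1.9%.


WP = 0.026 + 0.005*31 + 0.0158*1.9
   = 0.026 + 0.1550 + 0.0300
   = 0.2110


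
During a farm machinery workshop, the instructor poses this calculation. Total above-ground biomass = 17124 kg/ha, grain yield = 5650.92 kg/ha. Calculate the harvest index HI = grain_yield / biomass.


HI = grain_yield / biomass
   = 5650.92 / 17124
   = 0.33


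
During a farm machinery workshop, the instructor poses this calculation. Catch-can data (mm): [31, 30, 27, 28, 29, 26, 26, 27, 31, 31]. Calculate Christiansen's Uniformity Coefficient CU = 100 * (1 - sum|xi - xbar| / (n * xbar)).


xbar = 286 / 10 = 28.600
sum|xi - xbar| = 18
CU = 100 * (1 - 18 / (10 * 28.600))
   = 100 * (1 - 0.0629)
   = 93.71%


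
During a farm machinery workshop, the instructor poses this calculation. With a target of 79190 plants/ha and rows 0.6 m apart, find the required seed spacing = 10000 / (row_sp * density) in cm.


spacing = 10000 / (row_sp * density)
        = 10000 / (0.6 * 79190)
        = 10000 / 47514
        = 0.21046 m = 21.05 cm


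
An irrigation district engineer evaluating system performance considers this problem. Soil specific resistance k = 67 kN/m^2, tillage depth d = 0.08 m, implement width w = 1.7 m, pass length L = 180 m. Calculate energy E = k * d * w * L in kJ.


E = k * d * w * L
  = 67 * 0.08 * 1.7 * 180
  = 1640.16 kJ


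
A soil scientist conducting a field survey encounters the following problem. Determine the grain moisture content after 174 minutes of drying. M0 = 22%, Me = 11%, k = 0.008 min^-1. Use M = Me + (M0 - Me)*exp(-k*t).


M = Me + (M0 - Me) * e^(-k*t)
  = 11 + (22 - 11) * e^(-0.008*174)
  = 11 + 11 * e^(-1.392)
  = 11 + 11 * 0.24858
  = 11 + 2.7344
  = 13.73%


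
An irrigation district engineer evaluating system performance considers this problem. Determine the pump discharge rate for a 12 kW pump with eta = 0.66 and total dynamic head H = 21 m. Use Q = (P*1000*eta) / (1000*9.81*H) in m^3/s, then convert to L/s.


Q = (P * 1000 * eta) / (rho * g * H)
  = (12 * 1000 * 0.66) / (1000 * 9.81 * 21)
  = 7920 / 206010
  = 0.03844 m^3/s = 38.44 L/s


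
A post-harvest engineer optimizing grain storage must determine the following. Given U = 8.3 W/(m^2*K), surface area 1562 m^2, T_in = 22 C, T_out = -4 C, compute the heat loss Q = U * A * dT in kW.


dT = 22 - (-4) = 26 K
Q = U * A * dT
  = 8.3 * 1562 * 26
  = 337079.60 W = 337.08 kW


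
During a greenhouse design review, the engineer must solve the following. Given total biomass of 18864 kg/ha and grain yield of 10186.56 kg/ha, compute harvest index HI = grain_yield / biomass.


HI = grain_yield / biomass
   = 10186.56 / 18864
   = 0.54


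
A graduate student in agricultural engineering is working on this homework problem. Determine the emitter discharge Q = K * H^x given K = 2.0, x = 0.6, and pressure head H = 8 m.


Q = K * H^x
  = 2.0 * 8^0.6
  = 2.0 * 3.4822
  = 6.96 L/h


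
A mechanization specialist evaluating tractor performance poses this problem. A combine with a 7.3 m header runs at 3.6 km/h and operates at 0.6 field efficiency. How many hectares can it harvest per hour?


C = w * v * eta_f / 10
  = 7.3 * 3.6 * 0.6 / 10
  = 15.77 / 10
  = 1.58 ha/h


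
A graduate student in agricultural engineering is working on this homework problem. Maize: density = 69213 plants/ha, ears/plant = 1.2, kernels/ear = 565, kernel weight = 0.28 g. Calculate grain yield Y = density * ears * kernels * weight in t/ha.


Y = density * ears * kernels * kw
  = 69213 * 1.2 * 565 * 0.28 g/ha
  = 13139395.92 g/ha
  = 13139.40 kg/ha = 13.14 t/ha


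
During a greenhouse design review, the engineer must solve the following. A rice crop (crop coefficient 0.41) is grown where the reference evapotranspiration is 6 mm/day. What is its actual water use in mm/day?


ETc = Kc * ET0
    = 0.41 * 6
    = 2.46 mm/day


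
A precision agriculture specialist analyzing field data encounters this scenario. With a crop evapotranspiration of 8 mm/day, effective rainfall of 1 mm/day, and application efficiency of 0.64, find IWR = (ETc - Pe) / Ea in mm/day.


IWR = (ETc - Pe) / Ea
    = (8 - 1) / 0.64
    = 7 / 0.64
    = 10.94 mm/day


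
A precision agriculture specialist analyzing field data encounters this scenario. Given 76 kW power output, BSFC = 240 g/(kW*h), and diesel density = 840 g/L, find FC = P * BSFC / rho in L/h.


FC = P * BSFC / rho_fuel
   = 76 * 240 / 840
   = 18240 / 840
   = 21.71 L/h


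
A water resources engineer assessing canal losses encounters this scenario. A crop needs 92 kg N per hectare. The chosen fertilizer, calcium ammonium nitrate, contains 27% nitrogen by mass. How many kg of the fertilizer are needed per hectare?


Rate = N_required / (N_content / 100)
     = 92 / (27 / 100)
     = 92 / 0.27
     = 340.74 kg/ha


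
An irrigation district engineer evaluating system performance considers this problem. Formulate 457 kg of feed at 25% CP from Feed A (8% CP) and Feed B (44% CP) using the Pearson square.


parts_A = CP_b - target = 44 - 25 = 19
parts_B = target - CP_a = 25 - 8 = 17
total_parts = 19 + 17 = 36
Feed A = 457 * 19 / 36 = 241.19 kg
Feed B = 457 * 17 / 36 = 215.81 kg

241.19 kg


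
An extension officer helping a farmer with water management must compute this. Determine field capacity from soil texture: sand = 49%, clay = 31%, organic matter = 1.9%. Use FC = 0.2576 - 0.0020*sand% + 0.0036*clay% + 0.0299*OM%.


FC = 0.2576 - 0.0020*49 + 0.0036*31 + 0.0299*1.9
   = 0.2576 - 0.0980 + 0.1116 + 0.0568
   = 0.3280


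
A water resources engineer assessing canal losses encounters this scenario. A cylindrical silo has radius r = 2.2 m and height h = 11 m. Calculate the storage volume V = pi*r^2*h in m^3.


V = pi * r^2 * h
  = pi * 2.2^2 * 11
  = pi * 4.84 * 11
  = 167.26 m^3


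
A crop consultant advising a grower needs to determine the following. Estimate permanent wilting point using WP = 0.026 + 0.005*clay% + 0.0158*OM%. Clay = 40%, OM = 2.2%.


WP = 0.026 + 0.005*40 + 0.0158*2.2
   = 0.026 + 0.2000 + 0.0348
   = 0.2608


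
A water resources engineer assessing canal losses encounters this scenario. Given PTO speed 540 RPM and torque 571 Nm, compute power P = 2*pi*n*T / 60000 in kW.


P = 2*pi*n*T / 60000
  = 2*pi * 540 * 571 / 60000
  = 1937357.36 / 60000
  = 32.29 kW


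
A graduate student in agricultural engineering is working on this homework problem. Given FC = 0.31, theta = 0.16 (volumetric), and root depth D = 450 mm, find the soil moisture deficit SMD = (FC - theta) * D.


SMD = (FC - theta) * D
    = (0.31 - 0.16) * 450
    = 0.150 * 450
    = 67.50 mm


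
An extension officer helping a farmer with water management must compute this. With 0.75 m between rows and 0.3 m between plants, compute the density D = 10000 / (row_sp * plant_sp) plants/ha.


D = 10000 / (row_sp * plant_sp)
  = 10000 / (0.75 * 0.3)
  = 10000 / 0.2250
  = 44444.44 plants/ha


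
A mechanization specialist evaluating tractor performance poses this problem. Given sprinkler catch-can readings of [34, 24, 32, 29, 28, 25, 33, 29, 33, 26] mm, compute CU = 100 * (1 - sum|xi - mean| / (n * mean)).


xbar = 293 / 10 = 29.300
sum|xi - xbar| = 29.600
CU = 100 * (1 - 29.600 / (10 * 29.300))
   = 100 * (1 - 0.1010)
   = 89.90%


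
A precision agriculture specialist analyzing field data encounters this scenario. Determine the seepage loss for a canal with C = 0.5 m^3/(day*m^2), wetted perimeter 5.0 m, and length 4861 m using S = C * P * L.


S = C * P * L
  = 0.5 * 5.0 * 4861
  = 12152.50 m^3/day


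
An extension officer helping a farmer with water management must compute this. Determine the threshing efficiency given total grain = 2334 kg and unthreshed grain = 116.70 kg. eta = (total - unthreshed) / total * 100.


eta = (total - unthreshed) / total * 100
    = (2334 - 116.70) / 2334 * 100
    = 2217.30 / 2334 * 100
    = 95%


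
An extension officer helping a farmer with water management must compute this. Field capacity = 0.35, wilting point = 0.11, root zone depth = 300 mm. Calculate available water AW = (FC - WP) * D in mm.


AW = (FC - WP) * D
   = (0.35 - 0.11) * 300
   = 0.24 * 300
   = 72 mm


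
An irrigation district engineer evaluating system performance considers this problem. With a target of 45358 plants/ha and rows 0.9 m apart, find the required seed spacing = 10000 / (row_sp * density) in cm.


spacing = 10000 / (row_sp * density)
        = 10000 / (0.9 * 45358)
        = 10000 / 40822.20
        = 0.24496 m = 24.50 cm


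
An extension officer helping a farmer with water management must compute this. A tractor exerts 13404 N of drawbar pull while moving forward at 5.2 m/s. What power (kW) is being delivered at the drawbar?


P = F * v / 1000
  = 13404 * 5.2 / 1000
  = 69700.80 / 1000
  = 69.70 kW


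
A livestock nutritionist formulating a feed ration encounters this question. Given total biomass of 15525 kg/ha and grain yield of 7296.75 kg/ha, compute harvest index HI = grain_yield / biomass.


HI = grain_yield / biomass
   = 7296.75 / 15525
   = 0.47


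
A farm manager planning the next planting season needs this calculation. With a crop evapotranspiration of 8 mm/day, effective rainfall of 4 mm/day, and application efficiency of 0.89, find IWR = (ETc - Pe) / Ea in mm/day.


IWR = (ETc - Pe) / Ea
    = (8 - 4) / 0.89
    = 4 / 0.89
    = 4.49 mm/day


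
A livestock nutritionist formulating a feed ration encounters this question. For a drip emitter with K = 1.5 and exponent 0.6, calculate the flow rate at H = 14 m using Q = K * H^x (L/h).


Q = K * H^x
  = 1.5 * 14^0.6
  = 1.5 * 4.8717
  = 7.31 L/h


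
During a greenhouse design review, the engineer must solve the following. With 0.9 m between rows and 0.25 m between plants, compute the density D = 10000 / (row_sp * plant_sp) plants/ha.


D = 10000 / (row_sp * plant_sp)
  = 10000 / (0.9 * 0.25)
  = 10000 / 0.2250
  = 44444.44 plants/ha


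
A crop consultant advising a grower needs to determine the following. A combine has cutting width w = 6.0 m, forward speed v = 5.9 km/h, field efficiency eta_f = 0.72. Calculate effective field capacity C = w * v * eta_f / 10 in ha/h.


C = w * v * eta_f / 10
  = 6.0 * 5.9 * 0.72 / 10
  = 25.49 / 10
  = 2.55 ha/h


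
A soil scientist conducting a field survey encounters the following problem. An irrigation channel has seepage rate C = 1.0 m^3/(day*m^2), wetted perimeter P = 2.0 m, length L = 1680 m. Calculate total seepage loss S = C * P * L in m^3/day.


S = C * P * L
  = 1.0 * 2.0 * 1680
  = 3360 m^3/day


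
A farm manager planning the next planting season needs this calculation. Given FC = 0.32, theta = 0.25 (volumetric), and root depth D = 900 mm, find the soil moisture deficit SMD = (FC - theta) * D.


SMD = (FC - theta) * D
    = (0.32 - 0.25) * 900
    = 0.070 * 900
    = 63 mm


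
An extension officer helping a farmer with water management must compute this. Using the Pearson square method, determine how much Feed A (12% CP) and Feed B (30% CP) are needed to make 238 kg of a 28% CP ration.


parts_A = CP_b - target = 30 - 28 = 2
parts_B = target - CP_a = 28 - 12 = 16
total_parts = 2 + 16 = 18
Feed A = 238 * 2 / 18 = 26.44 kg
Feed B = 238 * 16 / 18 = 211.56 kg

26.44 kg


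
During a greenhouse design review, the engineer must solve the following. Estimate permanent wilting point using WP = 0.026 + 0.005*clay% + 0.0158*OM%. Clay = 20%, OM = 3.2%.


WP = 0.026 + 0.005*20 + 0.0158*3.2
   = 0.026 + 0.1000 + 0.0506
   = 0.1766


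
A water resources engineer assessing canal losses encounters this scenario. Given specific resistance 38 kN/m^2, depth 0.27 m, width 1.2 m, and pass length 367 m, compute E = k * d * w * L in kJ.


E = k * d * w * L
  = 38 * 0.27 * 1.2 * 367
  = 4518.50 kJ


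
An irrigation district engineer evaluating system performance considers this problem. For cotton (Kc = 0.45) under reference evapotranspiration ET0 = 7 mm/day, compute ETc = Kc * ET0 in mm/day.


ETc = Kc * ET0
    = 0.45 * 7
    = 3.15 mm/day


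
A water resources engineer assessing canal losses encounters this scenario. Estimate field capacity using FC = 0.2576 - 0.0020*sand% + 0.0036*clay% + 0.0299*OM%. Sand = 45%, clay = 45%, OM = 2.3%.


FC = 0.2576 - 0.0020*45 + 0.0036*45 + 0.0299*2.3
   = 0.2576 - 0.0900 + 0.1620 + 0.0688
   = 0.3984


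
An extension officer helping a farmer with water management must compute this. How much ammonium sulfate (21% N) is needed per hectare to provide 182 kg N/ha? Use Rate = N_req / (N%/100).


Rate = N_required / (N_content / 100)
     = 182 / (21 / 100)
     = 182 / 0.21
     = 866.67 kg/ha


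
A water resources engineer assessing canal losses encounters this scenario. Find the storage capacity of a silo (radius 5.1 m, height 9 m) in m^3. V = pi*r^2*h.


V = pi * r^2 * h
  = pi * 5.1^2 * 9
  = pi * 26.01 * 9
  = 735.42 m^3


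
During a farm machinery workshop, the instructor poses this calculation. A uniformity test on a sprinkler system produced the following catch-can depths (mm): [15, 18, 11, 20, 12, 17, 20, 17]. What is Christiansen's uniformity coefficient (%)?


xbar = 130 / 8 = 16.250
sum|xi - xbar| = 21.500
CU = 100 * (1 - 21.500 / (8 * 16.250))
   = 100 * (1 - 0.1654)
   = 83.46%


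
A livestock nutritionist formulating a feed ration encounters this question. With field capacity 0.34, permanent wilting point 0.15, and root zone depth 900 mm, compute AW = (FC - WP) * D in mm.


AW = (FC - WP) * D
   = (0.34 - 0.15) * 900
   = 0.19 * 900
   = 171 mm


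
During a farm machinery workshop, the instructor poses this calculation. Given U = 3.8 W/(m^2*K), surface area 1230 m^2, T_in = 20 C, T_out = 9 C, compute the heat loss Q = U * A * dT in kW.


dT = 20 - (9) = 11 K
Q = U * A * dT
  = 3.8 * 1230 * 11
  = 51414 W = 51.41 kW


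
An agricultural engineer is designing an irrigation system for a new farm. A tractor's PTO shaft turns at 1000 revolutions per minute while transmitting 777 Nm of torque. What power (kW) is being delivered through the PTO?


P = 2*pi*n*T / 60000
  = 2*pi * 1000 * 777 / 60000
  = 4882034.98 / 60000
  = 81.37 kW


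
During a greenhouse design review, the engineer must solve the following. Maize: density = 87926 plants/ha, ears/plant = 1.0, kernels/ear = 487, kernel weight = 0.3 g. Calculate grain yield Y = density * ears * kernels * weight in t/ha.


Y = density * ears * kernels * kw
  = 87926 * 1.0 * 487 * 0.3 g/ha
  = 12845988.60 g/ha
  = 12845.99 kg/ha = 12.85 t/ha


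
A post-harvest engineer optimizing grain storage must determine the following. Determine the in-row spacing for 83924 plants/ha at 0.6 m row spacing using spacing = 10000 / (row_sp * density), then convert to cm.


spacing = 10000 / (row_sp * density)
        = 10000 / (0.6 * 83924)
        = 10000 / 50354.40
        = 0.19859 m = 19.86 cm


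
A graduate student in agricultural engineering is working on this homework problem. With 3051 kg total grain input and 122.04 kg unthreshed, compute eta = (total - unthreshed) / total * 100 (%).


eta = (total - unthreshed) / total * 100
    = (3051 - 122.04) / 3051 * 100
    = 2928.96 / 3051 * 100
    = 96%


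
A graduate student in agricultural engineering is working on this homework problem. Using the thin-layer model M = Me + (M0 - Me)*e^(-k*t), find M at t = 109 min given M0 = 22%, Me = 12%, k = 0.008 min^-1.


M = Me + (M0 - Me) * e^(-k*t)
  = 12 + (22 - 12) * e^(-0.008*109)
  = 12 + 10 * e^(-0.872)
  = 12 + 10 * 0.41811
  = 12 + 4.1811
  = 16.18%


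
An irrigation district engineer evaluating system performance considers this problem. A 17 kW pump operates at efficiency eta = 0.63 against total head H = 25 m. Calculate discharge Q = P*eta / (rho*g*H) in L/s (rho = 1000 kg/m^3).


Q = (P * 1000 * eta) / (rho * g * H)
  = (17 * 1000 * 0.63) / (1000 * 9.81 * 25)
  = 10710 / 245250
  = 0.04367 m^3/s = 43.67 L/s


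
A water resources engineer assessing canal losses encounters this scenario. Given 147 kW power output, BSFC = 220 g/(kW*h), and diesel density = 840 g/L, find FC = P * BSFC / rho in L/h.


FC = P * BSFC / rho_fuel
   = 147 * 220 / 840
   = 32340 / 840
   = 38.50 L/h


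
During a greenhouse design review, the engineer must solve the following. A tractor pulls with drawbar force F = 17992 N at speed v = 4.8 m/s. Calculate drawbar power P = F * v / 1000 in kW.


P = F * v / 1000
  = 17992 * 4.8 / 1000
  = 86361.60 / 1000
  = 86.36 kW


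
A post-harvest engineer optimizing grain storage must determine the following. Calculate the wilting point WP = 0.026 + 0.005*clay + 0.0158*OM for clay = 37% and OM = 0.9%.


WP = 0.026 + 0.005*37 + 0.0158*0.9
   = 0.026 + 0.1850 + 0.0142
   = 0.2252


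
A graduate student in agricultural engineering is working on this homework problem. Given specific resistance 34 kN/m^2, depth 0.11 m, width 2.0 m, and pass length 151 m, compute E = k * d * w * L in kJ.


E = k * d * w * L
  = 34 * 0.11 * 2.0 * 151
  = 1129.48 kJ


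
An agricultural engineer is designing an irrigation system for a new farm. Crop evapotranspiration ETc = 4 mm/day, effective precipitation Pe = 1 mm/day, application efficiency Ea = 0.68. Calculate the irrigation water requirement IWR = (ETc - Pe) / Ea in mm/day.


IWR = (ETc - Pe) / Ea
    = (4 - 1) / 0.68
    = 3 / 0.68
    = 4.41 mm/day


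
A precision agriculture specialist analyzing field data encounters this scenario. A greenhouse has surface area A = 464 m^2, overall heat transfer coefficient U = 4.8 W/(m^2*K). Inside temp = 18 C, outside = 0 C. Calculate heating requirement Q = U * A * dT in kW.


dT = 18 - (0) = 18 K
Q = U * A * dT
  = 4.8 * 464 * 18
  = 40089.60 W = 40.09 kW


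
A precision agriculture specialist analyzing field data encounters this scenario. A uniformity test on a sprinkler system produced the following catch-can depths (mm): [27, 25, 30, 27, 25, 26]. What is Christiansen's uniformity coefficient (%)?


xbar = 160 / 6 = 26.667
sum|xi - xbar| = 8
CU = 100 * (1 - 8 / (6 * 26.667))
   = 100 * (1 - 0.0500)
   = 95%


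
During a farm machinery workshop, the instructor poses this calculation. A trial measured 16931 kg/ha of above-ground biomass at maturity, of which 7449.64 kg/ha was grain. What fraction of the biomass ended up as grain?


HI = grain_yield / biomass
   = 7449.64 / 16931
   = 0.44
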